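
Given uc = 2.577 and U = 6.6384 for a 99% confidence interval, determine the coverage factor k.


k = U / uc
k = 6.6384 / 2.577
k = 2.576

2.576


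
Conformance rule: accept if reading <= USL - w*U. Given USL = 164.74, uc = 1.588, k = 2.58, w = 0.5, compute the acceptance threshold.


U = k * uc = 2.58 * 1.588 = 4.09704
guard band g = w * U = 0.5 * 4.09704 = 2.04852
AL = USL - g = 164.74 - 2.04852
AL = 162.6915

162.6915


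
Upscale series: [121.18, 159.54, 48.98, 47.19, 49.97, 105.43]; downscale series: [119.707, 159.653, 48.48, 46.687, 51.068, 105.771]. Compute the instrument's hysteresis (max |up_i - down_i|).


|121.18 - 119.707| = 1.4730
|159.54 - 159.653| = 0.1130
|48.98 - 48.48| = 0.5000
|47.19 - 46.687| = 0.5030
|49.97 - 51.068| = 1.0980
|105.43 - 105.771| = 0.3410
hysteresis = max(diffs) = 1.4730

1.4730


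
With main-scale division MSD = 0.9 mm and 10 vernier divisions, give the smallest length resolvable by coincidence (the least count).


LC = MSD / n_div
= 0.9 / 10
= 0.0900

0.0900


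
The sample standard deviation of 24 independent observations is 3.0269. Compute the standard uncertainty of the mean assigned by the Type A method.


u_A = s / sqrt(n)
u_A = 3.0269 / sqrt(24)
u_A = 3.0269 / 4.8989795
u_A = 0.6179

0.6179


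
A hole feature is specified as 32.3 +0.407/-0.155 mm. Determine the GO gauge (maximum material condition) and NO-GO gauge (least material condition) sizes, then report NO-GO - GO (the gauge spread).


GO = nominal - lower_tol (smallest hole = maximum material condition)
GO = 32.3 - 0.155 = 32.145
NO-GO = nominal + upper_tol (largest hole = least material condition)
NO-GO = 32.3 + 0.407 = 32.707
spread = NO-GO - GO = 32.707 - 32.145 = 0.5620

0.5620


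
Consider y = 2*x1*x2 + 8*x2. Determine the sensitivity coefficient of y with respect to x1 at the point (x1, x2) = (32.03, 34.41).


y = 2*x1*x2 + 8*x2
dy/dx1 = 2*x2
Evaluate at x2 = 34.41: c1 = 2 * 34.41
c1 = 68.8200

68.8200


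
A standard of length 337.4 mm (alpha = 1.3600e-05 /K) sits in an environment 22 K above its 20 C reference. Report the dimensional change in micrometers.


dL = L * alpha * dT
= 337.4 * 1.3600e-05 * 22
= 0.1009501 mm
dL_um = 0.1009501 * 1000 = 100.9501 um

100.9501


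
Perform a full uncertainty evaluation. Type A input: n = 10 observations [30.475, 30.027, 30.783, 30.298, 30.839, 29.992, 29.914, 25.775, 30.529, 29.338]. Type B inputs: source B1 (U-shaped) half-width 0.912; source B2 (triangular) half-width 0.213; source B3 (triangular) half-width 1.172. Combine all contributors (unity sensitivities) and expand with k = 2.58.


mean = (30.475 + 30.027 + 30.783 + 30.298 + 30.839 + 29.992 + 29.914 + 25.775 + 30.529 + 29.338) / 10 = 29.797
s = sqrt(sum((x - mean)^2)/(n-1)) = 1.4830992
u_A = s / sqrt(n) = 1.4830992 / sqrt(10) = 0.46899715
u_B1 = 0.912 / sqrt(2) = 0.64488138
u_B2 = 0.213 / sqrt(6) = 0.086956886
u_B3 = 1.172 / sqrt(6) = 0.478467
uc = sqrt(0.46899715^2 + 0.64488138^2 + 0.086956886^2 + 0.478467^2) = 0.93398206
U = k * uc = 2.58 * 0.93398206
U = 2.4097

2.4097


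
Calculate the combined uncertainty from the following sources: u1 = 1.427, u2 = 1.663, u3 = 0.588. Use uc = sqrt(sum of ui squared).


uc = sqrt(1.427^2 + 1.663^2 + 0.588^2)
uc = sqrt(5.147642)
uc = 2.2688

2.2688


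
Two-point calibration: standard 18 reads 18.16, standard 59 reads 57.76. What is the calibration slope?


slope = (y2 - y1) / (x2 - x1)
= (57.76 - 18.16) / (59 - 18)
= 39.6000 / 41
= 0.9659

0.9659


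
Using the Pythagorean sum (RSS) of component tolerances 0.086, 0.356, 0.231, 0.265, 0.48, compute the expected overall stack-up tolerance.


RSS = sqrt(0.086^2 + 0.356^2 + 0.231^2 + 0.265^2 + 0.48^2)
= sqrt(0.488118)
= 0.6987

0.6987


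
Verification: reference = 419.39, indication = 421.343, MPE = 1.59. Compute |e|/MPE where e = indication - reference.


e = indication - reference = 421.343 - 419.39 = 1.9530
|e| = 1.9530
ratio = |e| / MPE = 1.9530 / 1.59
ratio = 1.2283

1.2283


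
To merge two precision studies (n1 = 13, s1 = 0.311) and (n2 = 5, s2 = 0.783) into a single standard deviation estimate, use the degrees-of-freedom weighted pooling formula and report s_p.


s_p = sqrt(((n1-1)*s1^2 + (n2-1)*s2^2) / (n1+n2-2))
numerator = (13-1)*0.311^2 + (5-1)*0.783^2 = 1.160652 + 2.452356 = 3.613008
denominator = 13 + 5 - 2 = 16
s_p^2 = 3.613008 / 16 = 0.225813
s_p = sqrt(0.225813) = 0.4752

0.4752


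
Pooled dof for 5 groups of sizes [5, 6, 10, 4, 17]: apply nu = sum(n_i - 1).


nu = sum_i (n_i - 1)
nu = ((5 - 1) + (6 - 1) + (10 - 1) + (4 - 1) + (17 - 1))
nu = 4 + 5 + 9 + 3 + 16
nu = 37

37


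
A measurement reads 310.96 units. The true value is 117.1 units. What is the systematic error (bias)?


Systematic error = measured - true
= 310.96 - 117.1
= 193.8600

193.8600


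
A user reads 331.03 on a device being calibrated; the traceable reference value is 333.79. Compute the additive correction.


Correction = standard - reading
= 333.79 - 331.03
= 2.7600

2.7600


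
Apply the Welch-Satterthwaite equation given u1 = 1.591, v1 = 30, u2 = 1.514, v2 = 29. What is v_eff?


uc = sqrt(u1^2 + u2^2) = sqrt(1.591^2 + 1.514^2) = 2.1962416
v_eff = uc^4 / (u1^4/v1 + u2^4/v2)
= 2.1962416^4 / (1.591^4/30 + 1.514^4/29)
= 23.265932 / 0.39475747
v_eff = 58.9373

58.9373


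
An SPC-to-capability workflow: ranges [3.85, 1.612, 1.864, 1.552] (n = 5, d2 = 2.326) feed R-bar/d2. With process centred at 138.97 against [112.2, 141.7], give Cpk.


R_bar = (3.85 + 1.612 + 1.864 + 1.552) / 4 = 2.2195
sigma = R_bar / d2 = 2.2195 / 2.326 = 0.95421324
Cp = (USL - LSL)/(6*sigma) = (141.7 - 112.2)/(6*0.95421324) = 5.1526
Cpu = (141.7 - 138.97)/(3*0.95421324) = 0.9537
Cpl = (138.97 - 112.2)/(3*0.95421324) = 9.3515
Cpk = min(Cpu, Cpl) = 0.9537

0.9537


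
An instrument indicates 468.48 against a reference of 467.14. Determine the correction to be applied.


Correction = standard - reading
= 467.14 - 468.48
= -1.3400

-1.3400


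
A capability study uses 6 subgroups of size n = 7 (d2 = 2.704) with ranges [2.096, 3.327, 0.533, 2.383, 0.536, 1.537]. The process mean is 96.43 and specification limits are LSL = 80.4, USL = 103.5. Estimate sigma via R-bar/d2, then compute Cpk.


R_bar = (2.096 + 3.327 + 0.533 + 2.383 + 0.536 + 1.537) / 6 = 1.7353333
sigma = R_bar / d2 = 1.7353333 / 2.704 = 0.64176527
Cp = (USL - LSL)/(6*sigma) = (103.5 - 80.4)/(6*0.64176527) = 5.9991
Cpu = (103.5 - 96.43)/(3*0.64176527) = 3.6722
Cpl = (96.43 - 80.4)/(3*0.64176527) = 8.3260
Cpk = min(Cpu, Cpl) = 3.6722

3.6722


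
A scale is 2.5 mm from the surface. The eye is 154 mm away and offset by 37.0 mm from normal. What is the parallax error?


error = h * offset / d
= 2.5 * 37.0 / 154
= 0.6006

0.6006


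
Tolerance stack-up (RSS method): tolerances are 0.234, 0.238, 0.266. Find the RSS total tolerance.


RSS = sqrt(0.234^2 + 0.238^2 + 0.266^2)
= sqrt(0.182156)
= 0.4268

0.4268


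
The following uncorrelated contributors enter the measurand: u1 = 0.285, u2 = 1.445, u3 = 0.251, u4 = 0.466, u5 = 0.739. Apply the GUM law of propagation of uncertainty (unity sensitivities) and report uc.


uc = sqrt(0.285^2 + 1.445^2 + 0.251^2 + 0.466^2 + 0.739^2)
uc = sqrt(2.995528)
uc = 1.7308

1.7308


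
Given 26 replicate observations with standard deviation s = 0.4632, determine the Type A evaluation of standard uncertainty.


u_A = s / sqrt(n)
u_A = 0.4632 / sqrt(26)
u_A = 0.4632 / 5.0990195
u_A = 0.0908

0.0908


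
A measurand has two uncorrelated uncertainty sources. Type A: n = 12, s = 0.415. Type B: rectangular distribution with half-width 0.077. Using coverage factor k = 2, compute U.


u_A = s / sqrt(n) = 0.415 / sqrt(12) = 0.11980018
u_B = half_width / sqrt(3) = 0.077 / sqrt(3) = 0.044455971
uc = sqrt(u_A^2 + u_B^2) = sqrt(0.11980018^2 + 0.044455971^2) = 0.12778269
U = k * uc = 2 * 0.12778269
U = 0.2556

0.2556


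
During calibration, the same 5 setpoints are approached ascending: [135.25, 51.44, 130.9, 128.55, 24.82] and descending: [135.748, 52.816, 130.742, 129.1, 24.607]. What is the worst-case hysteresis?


|135.25 - 135.748| = 0.4980
|51.44 - 52.816| = 1.3760
|130.9 - 130.742| = 0.1580
|128.55 - 129.1| = 0.5500
|24.82 - 24.607| = 0.2130
hysteresis = max(diffs) = 1.3760

1.3760


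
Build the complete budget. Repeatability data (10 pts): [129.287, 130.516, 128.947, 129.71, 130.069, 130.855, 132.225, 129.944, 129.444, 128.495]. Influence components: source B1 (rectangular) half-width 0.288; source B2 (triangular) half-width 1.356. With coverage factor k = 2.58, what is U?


mean = (129.287 + 130.516 + 128.947 + 129.71 + 130.069 + 130.855 + 132.225 + 129.944 + 129.444 + 128.495) / 10 = 129.9492
s = sqrt(sum((x - mean)^2)/(n-1)) = 1.0648649
u_A = s / sqrt(n) = 1.0648649 / sqrt(10) = 0.33673985
u_B1 = 0.288 / sqrt(3) = 0.16627688
u_B2 = 1.356 / sqrt(6) = 0.55358468
uc = sqrt(0.33673985^2 + 0.16627688^2 + 0.55358468^2) = 0.66895271
U = k * uc = 2.58 * 0.66895271
U = 1.7259

1.7259


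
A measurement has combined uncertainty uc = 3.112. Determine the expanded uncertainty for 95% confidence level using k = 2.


U = k * uc
U = 2 * 3.112
U = 6.2240

6.2240


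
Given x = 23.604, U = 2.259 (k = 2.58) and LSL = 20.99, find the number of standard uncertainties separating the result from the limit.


u = U / k = 2.259 / 2.58 = 0.8755814
margin = |LSL - x| = |20.99 - 23.604| = 2.614
z = margin / u = 2.614 / 0.8755814
z = 2.9854

2.9854


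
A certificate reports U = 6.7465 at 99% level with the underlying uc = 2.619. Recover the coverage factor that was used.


k = U / uc
k = 6.7465 / 2.619
k = 2.576

2.576


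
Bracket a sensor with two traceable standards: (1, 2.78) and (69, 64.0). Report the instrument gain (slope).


slope = (y2 - y1) / (x2 - x1)
= (64.0 - 2.78) / (69 - 1)
= 61.2200 / 68
= 0.9003

0.9003


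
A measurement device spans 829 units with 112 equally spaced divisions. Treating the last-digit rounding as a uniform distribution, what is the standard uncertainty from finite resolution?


resolution = range / divisions
resolution = 829 / 112 = 7.4017857
u_res = resolution / (2*sqrt(3))
u_res = 7.4017857 / 3.4641016
u_res = 2.1367

2.1367


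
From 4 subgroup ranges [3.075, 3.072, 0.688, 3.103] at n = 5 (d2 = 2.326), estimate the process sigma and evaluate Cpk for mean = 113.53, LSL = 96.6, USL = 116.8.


R_bar = (3.075 + 3.072 + 0.688 + 3.103) / 4 = 2.4845
sigma = R_bar / d2 = 2.4845 / 2.326 = 1.0681427
Cp = (USL - LSL)/(6*sigma) = (116.8 - 96.6)/(6*1.0681427) = 3.1519
Cpu = (116.8 - 113.53)/(3*1.0681427) = 1.0205
Cpl = (113.53 - 96.6)/(3*1.0681427) = 5.2833
Cpk = min(Cpu, Cpl) = 1.0205

1.0205


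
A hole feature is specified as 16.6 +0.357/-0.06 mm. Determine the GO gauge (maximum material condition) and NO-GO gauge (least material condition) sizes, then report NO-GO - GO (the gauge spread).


GO = nominal - lower_tol (smallest hole = maximum material condition)
GO = 16.6 - 0.06 = 16.54
NO-GO = nominal + upper_tol (largest hole = least material condition)
NO-GO = 16.6 + 0.357 = 16.957
spread = NO-GO - GO = 16.957 - 16.54 = 0.4170

0.4170


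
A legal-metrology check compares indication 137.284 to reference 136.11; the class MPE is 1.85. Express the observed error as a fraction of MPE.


e = indication - reference = 137.284 - 136.11 = 1.1740
|e| = 1.1740
ratio = |e| / MPE = 1.1740 / 1.85
ratio = 0.6346

0.6346


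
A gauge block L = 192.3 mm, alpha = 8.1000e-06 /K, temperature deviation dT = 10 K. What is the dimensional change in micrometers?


dL = L * alpha * dT
= 192.3 * 8.1000e-06 * 10
= 0.0155763 mm
dL_um = 0.0155763 * 1000 = 15.5763 um

15.5763


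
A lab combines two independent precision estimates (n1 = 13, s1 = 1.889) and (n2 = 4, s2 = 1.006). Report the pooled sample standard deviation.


s_p = sqrt(((n1-1)*s1^2 + (n2-1)*s2^2) / (n1+n2-2))
numerator = (13-1)*1.889^2 + (4-1)*1.006^2 = 42.819852 + 3.036108 = 45.85596
denominator = 13 + 4 - 2 = 15
s_p^2 = 45.85596 / 15 = 3.057064
s_p = sqrt(3.057064) = 1.7484

1.7484


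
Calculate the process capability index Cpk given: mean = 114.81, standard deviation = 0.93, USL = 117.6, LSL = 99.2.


Cpu = (USL - mean) / (3*sigma) = (117.6 - 114.81) / (3*0.93) = 1.0000
Cpl = (mean - LSL) / (3*sigma) = (114.81 - 99.2) / (3*0.93) = 5.5950
Cpk = min(Cpu, Cpl) = 1.0000

1.0000


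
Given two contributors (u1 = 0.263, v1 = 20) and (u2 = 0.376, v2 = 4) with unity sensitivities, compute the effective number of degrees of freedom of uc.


uc = sqrt(u1^2 + u2^2) = sqrt(0.263^2 + 0.376^2) = 0.45885183
v_eff = uc^4 / (u1^4/v1 + u2^4/v2)
= 0.45885183^4 / (0.263^4/20 + 0.376^4/4)
= 0.044329198 / 0.0052360109
v_eff = 8.4662

8.4662


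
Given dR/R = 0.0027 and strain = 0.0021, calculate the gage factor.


GF = (dR/R) / epsilon
= 0.0027 / 0.0021
= 1.2857

1.2857


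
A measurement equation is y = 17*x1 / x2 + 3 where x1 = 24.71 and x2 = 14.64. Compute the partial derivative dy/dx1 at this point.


y = 17*x1 / x2 + 3
dy/dx1 = 17/x2
Evaluate at x2 = 14.64: c1 = 17 / 14.64
c1 = 1.1612

1.1612


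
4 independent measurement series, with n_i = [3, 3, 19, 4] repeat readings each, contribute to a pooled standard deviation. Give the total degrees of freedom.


nu = sum_i (n_i - 1)
nu = ((3 - 1) + (3 - 1) + (19 - 1) + (4 - 1))
nu = 2 + 2 + 18 + 3
nu = 25

25


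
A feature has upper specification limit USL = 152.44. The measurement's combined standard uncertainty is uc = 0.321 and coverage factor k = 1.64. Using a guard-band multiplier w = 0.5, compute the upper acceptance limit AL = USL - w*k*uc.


U = k * uc = 1.64 * 0.321 = 0.52644
guard band g = w * U = 0.5 * 0.52644 = 0.26322
AL = USL - g = 152.44 - 0.26322
AL = 152.1768

152.1768


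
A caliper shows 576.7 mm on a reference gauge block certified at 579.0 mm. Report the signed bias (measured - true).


Systematic error = measured - true
= 576.7 - 579.0
= -2.3000

-2.3000


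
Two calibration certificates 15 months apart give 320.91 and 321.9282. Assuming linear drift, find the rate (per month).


rate = (v2 - v1) / months
= (321.9282 - 320.91) / 15
= 1.0182 / 15
= 0.0679

0.0679


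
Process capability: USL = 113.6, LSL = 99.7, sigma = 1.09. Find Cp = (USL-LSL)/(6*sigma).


Cp = (USL - LSL) / (6 * sigma)
= (113.6 - 99.7) / (6 * 1.09)
= 13.9000 / 6.5400
= 2.1254

2.1254


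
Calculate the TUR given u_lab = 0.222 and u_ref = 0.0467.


TUR = u_lab / u_ref
= 0.222 / 0.0467
= 4.7537

4.7537


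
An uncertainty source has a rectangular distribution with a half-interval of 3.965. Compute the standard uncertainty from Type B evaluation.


u_B = half_width / sqrt(3)
u_B = 3.965 / 1.7320508
u_B = 2.2892

2.2892


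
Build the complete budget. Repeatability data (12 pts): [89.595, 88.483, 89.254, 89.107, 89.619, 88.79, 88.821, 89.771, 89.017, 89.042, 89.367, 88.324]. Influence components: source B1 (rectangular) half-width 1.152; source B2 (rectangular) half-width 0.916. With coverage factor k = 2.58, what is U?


mean = (89.595 + 88.483 + 89.254 + 89.107 + 89.619 + 88.79 + 88.821 + 89.771 + 89.017 + 89.042 + 89.367 + 88.324) / 12 = 89.09916667
s = sqrt(sum((x - mean)^2)/(n-1)) = 0.44992238
u_A = s / sqrt(n) = 0.44992238 / sqrt(12) = 0.1298814
u_B1 = 1.152 / sqrt(3) = 0.66510751
u_B2 = 0.916 / sqrt(3) = 0.52885285
uc = sqrt(0.1298814^2 + 0.66510751^2 + 0.52885285^2) = 0.85960602
U = k * uc = 2.58 * 0.85960602
U = 2.2178

2.2178


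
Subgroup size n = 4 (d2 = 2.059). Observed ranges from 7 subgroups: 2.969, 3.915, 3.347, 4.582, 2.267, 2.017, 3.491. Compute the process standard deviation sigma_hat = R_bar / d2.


R_bar = (2.969 + 3.915 + 3.347 + 4.582 + 2.267 + 2.017 + 3.491) / 7
R_bar = 22.588 / 7 = 3.2268571
sigma_hat = R_bar / d2 = 3.2268571 / 2.059 = 1.5672

1.5672


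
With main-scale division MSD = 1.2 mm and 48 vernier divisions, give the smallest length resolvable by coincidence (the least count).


LC = MSD / n_div
= 1.2 / 48
= 0.0250

0.0250


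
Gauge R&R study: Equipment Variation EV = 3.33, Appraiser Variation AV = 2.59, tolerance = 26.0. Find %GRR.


GRR = sqrt(EV^2 + AV^2) = sqrt(3.33^2 + 2.59^2) = 4.2186491
%GRR = GRR / tol * 100 = 4.2186491 / 26.0 * 100
%GRR = 16.2256

16.2256


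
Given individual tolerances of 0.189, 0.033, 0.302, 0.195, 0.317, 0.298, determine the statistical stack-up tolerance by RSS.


RSS = sqrt(0.189^2 + 0.033^2 + 0.302^2 + 0.195^2 + 0.317^2 + 0.298^2)
= sqrt(0.355332)
= 0.5961

0.5961


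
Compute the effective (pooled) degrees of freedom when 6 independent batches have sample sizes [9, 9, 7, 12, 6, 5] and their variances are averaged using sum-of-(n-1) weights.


nu = sum_i (n_i - 1)
nu = ((9 - 1) + (9 - 1) + (7 - 1) + (12 - 1) + (6 - 1) + (5 - 1))
nu = 8 + 8 + 6 + 11 + 5 + 4
nu = 42

42


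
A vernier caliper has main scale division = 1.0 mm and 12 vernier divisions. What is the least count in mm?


LC = MSD / n_div
= 1.0 / 12
= 0.0833

0.0833


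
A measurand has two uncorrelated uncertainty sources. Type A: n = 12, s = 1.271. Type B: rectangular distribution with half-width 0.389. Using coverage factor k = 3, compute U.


u_A = s / sqrt(n) = 1.271 / sqrt(12) = 0.3669061
u_B = half_width / sqrt(3) = 0.389 / sqrt(3) = 0.22458925
uc = sqrt(u_A^2 + u_B^2) = sqrt(0.3669061^2 + 0.22458925^2) = 0.43018649
U = k * uc = 3 * 0.43018649
U = 1.2906

1.2906


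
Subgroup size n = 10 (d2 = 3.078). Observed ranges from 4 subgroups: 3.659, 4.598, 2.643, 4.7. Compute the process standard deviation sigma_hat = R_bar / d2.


R_bar = (3.659 + 4.598 + 2.643 + 4.7) / 4
R_bar = 15.6 / 4 = 3.9
sigma_hat = R_bar / d2 = 3.9 / 3.078 = 1.2671

1.2671


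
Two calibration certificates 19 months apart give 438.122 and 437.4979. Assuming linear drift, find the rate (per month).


rate = (v2 - v1) / months
= (437.4979 - 438.122) / 19
= -0.6241 / 19
= -0.0328

-0.0328


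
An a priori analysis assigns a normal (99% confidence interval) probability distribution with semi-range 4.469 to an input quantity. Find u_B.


u_B = half_width / 2.576
u_B = 4.469 / 2.576
u_B = 1.7349

1.7349


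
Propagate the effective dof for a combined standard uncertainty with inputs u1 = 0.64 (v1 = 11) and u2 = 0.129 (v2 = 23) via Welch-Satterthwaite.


uc = sqrt(u1^2 + u2^2) = sqrt(0.64^2 + 0.129^2) = 0.65287135
v_eff = uc^4 / (u1^4/v1 + u2^4/v2)
= 0.65287135^4 / (0.64^4/11 + 0.129^4/23)
= 0.18168139 / 0.015264055
v_eff = 11.9026

11.9026


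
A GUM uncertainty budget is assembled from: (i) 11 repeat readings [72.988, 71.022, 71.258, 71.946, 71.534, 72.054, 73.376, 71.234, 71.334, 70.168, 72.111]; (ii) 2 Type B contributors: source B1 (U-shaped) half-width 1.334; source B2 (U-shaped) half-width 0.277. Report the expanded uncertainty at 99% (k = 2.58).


mean = (72.988 + 71.022 + 71.258 + 71.946 + 71.534 + 72.054 + 73.376 + 71.234 + 71.334 + 70.168 + 72.111) / 11 = 71.72954545
s = sqrt(sum((x - mean)^2)/(n-1)) = 0.9051967
u_A = s / sqrt(n) = 0.9051967 / sqrt(11) = 0.27292707
u_B1 = 1.334 / sqrt(2) = 0.94328045
u_B2 = 0.277 / sqrt(2) = 0.19586858
uc = sqrt(0.27292707^2 + 0.94328045^2 + 0.19586858^2) = 1.001315
U = k * uc = 2.58 * 1.001315
U = 2.5834

2.5834


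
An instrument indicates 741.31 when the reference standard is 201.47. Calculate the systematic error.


Systematic error = measured - true
= 741.31 - 201.47
= 539.8400

539.8400


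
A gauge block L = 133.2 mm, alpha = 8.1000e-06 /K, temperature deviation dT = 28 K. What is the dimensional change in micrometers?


dL = L * alpha * dT
= 133.2 * 8.1000e-06 * 28
= 0.0302098 mm
dL_um = 0.0302098 * 1000 = 30.2098 um

30.2098


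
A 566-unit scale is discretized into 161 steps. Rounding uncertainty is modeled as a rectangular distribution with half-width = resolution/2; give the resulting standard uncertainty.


resolution = range / divisions
resolution = 566 / 161 = 3.515528
u_res = resolution / (2*sqrt(3))
u_res = 3.515528 / 3.4641016
u_res = 1.0148

1.0148


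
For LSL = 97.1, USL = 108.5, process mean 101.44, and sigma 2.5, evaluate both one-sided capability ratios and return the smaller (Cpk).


Cpu = (USL - mean) / (3*sigma) = (108.5 - 101.44) / (3*2.5) = 0.9413
Cpl = (mean - LSL) / (3*sigma) = (101.44 - 97.1) / (3*2.5) = 0.5787
Cpk = min(Cpu, Cpl) = 0.5787

0.5787


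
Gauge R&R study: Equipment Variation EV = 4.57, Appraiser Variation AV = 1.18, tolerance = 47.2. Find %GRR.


GRR = sqrt(EV^2 + AV^2) = sqrt(4.57^2 + 1.18^2) = 4.7198835
%GRR = GRR / tol * 100 = 4.7198835 / 47.2 * 100
%GRR = 9.9998

9.9998


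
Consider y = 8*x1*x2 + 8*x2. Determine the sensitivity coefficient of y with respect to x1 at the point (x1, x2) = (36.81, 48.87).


y = 8*x1*x2 + 8*x2
dy/dx1 = 8*x2
Evaluate at x2 = 48.87: c1 = 8 * 48.87
c1 = 390.9600

390.9600


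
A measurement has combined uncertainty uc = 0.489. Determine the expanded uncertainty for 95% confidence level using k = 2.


U = k * uc
U = 2 * 0.489
U = 0.9780

0.9780


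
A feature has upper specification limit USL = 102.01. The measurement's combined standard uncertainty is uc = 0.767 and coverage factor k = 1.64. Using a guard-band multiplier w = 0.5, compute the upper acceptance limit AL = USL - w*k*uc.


U = k * uc = 1.64 * 0.767 = 1.25788
guard band g = w * U = 0.5 * 1.25788 = 0.62894
AL = USL - g = 102.01 - 0.62894
AL = 101.3811

101.3811


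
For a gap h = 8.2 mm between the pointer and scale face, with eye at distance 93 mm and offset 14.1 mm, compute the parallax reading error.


error = h * offset / d
= 8.2 * 14.1 / 93
= 1.2432

1.2432


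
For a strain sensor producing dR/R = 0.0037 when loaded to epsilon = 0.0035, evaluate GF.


GF = (dR/R) / epsilon
= 0.0037 / 0.0035
= 1.0571

1.0571


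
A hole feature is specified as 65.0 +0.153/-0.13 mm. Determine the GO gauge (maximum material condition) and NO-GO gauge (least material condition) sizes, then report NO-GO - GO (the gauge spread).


GO = nominal - lower_tol (smallest hole = maximum material condition)
GO = 65.0 - 0.13 = 64.87
NO-GO = nominal + upper_tol (largest hole = least material condition)
NO-GO = 65.0 + 0.153 = 65.153
spread = NO-GO - GO = 65.153 - 64.87 = 0.2830

0.2830


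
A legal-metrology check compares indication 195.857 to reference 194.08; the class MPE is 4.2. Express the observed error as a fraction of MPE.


e = indication - reference = 195.857 - 194.08 = 1.7770
|e| = 1.7770
ratio = |e| / MPE = 1.7770 / 4.2
ratio = 0.4231

0.4231


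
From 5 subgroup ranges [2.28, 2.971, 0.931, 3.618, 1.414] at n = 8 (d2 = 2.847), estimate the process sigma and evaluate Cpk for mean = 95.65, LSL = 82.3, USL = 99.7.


R_bar = (2.28 + 2.971 + 0.931 + 3.618 + 1.414) / 5 = 2.2428
sigma = R_bar / d2 = 2.2428 / 2.847 = 0.78777661
Cp = (USL - LSL)/(6*sigma) = (99.7 - 82.3)/(6*0.78777661) = 3.6812
Cpu = (99.7 - 95.65)/(3*0.78777661) = 1.7137
Cpl = (95.65 - 82.3)/(3*0.78777661) = 5.6488
Cpk = min(Cpu, Cpl) = 1.7137

1.7137


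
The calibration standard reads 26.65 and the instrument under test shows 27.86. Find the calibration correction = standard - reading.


Correction = standard - reading
= 26.65 - 27.86
= -1.2100

-1.2100


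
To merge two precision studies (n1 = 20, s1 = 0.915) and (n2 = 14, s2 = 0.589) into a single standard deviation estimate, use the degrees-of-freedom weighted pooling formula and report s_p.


s_p = sqrt(((n1-1)*s1^2 + (n2-1)*s2^2) / (n1+n2-2))
numerator = (20-1)*0.915^2 + (14-1)*0.589^2 = 15.907275 + 4.509973 = 20.417248
denominator = 20 + 14 - 2 = 32
s_p^2 = 20.417248 / 32 = 0.638039
s_p = sqrt(0.638039) = 0.7988

0.7988


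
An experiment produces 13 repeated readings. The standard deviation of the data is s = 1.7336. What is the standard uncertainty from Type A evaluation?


u_A = s / sqrt(n)
u_A = 1.7336 / sqrt(13)
u_A = 1.7336 / 3.6055513
u_A = 0.4808

0.4808


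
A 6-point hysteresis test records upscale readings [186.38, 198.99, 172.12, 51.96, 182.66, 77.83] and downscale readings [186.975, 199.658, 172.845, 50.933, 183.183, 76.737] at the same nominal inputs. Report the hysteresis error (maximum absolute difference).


|186.38 - 186.975| = 0.5950
|198.99 - 199.658| = 0.6680
|172.12 - 172.845| = 0.7250
|51.96 - 50.933| = 1.0270
|182.66 - 183.183| = 0.5230
|77.83 - 76.737| = 1.0930
hysteresis = max(diffs) = 1.0930

1.0930


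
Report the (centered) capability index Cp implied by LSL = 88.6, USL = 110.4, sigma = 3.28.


Cp = (USL - LSL) / (6 * sigma)
= (110.4 - 88.6) / (6 * 3.28)
= 21.8000 / 19.6800
= 1.1077

1.1077


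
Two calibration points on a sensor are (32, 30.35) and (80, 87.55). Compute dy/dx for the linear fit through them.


slope = (y2 - y1) / (x2 - x1)
= (87.55 - 30.35) / (80 - 32)
= 57.2000 / 48
= 1.1917

1.1917


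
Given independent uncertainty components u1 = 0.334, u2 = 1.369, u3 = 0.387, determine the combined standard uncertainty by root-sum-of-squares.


uc = sqrt(0.334^2 + 1.369^2 + 0.387^2)
uc = sqrt(2.135486)
uc = 1.4613

1.4613


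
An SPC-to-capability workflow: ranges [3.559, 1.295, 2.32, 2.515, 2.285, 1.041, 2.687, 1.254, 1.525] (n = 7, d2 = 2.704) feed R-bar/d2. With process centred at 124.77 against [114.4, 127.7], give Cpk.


R_bar = (3.559 + 1.295 + 2.32 + 2.515 + 2.285 + 1.041 + 2.687 + 1.254 + 1.525) / 9 = 2.0534444
sigma = R_bar / d2 = 2.0534444 / 2.704 = 0.75940991
Cp = (USL - LSL)/(6*sigma) = (127.7 - 114.4)/(6*0.75940991) = 2.9189
Cpu = (127.7 - 124.77)/(3*0.75940991) = 1.2861
Cpl = (124.77 - 114.4)/(3*0.75940991) = 4.5518
Cpk = min(Cpu, Cpl) = 1.2861

1.2861


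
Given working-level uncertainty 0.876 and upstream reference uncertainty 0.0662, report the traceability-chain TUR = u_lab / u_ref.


TUR = u_lab / u_ref
= 0.876 / 0.0662
= 13.2326

13.2326


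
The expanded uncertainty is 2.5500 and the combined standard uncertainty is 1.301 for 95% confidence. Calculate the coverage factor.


k = U / uc
k = 2.5500 / 1.301
k = 1.96

1.96


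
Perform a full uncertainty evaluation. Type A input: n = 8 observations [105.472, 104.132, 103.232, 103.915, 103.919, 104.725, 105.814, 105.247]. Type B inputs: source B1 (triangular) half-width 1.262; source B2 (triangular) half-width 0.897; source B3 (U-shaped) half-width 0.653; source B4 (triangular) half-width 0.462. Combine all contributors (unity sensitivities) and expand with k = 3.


mean = (105.472 + 104.132 + 103.232 + 103.915 + 103.919 + 104.725 + 105.814 + 105.247) / 8 = 104.557
s = sqrt(sum((x - mean)^2)/(n-1)) = 0.90055983
u_A = s / sqrt(n) = 0.90055983 / sqrt(8) = 0.31839598
u_B1 = 1.262 / sqrt(6) = 0.51520934
u_B2 = 0.897 / sqrt(6) = 0.36619872
u_B3 = 0.653 / sqrt(2) = 0.46174073
u_B4 = 0.462 / sqrt(6) = 0.18861071
uc = sqrt(0.31839598^2 + 0.51520934^2 + 0.36619872^2 + 0.46174073^2 + 0.18861071^2) = 0.86585026
U = k * uc = 3 * 0.86585026
U = 2.5976

2.5976


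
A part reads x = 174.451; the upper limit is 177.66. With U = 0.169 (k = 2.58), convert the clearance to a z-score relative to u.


u = U / k = 0.169 / 2.58 = 0.065503876
margin = |USL - x| = |177.66 - 174.451| = 3.209
z = margin / u = 3.209 / 0.065503876
z = 48.9895

48.9895


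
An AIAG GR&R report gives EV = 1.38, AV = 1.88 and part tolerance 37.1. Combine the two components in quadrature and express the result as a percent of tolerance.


GRR = sqrt(EV^2 + AV^2) = sqrt(1.38^2 + 1.88^2) = 2.3321235
%GRR = GRR / tol * 100 = 2.3321235 / 37.1 * 100
%GRR = 6.2860

6.2860


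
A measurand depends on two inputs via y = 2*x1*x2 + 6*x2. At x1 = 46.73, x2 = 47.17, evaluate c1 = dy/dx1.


y = 2*x1*x2 + 6*x2
dy/dx1 = 2*x2
Evaluate at x2 = 47.17: c1 = 2 * 47.17
c1 = 94.3400

94.3400


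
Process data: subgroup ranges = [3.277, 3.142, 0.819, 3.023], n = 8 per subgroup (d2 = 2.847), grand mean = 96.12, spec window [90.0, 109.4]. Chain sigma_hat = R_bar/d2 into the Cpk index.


R_bar = (3.277 + 3.142 + 0.819 + 3.023) / 4 = 2.56525
sigma = R_bar / d2 = 2.56525 / 2.847 = 0.90103618
Cp = (USL - LSL)/(6*sigma) = (109.4 - 90.0)/(6*0.90103618) = 3.5885
Cpu = (109.4 - 96.12)/(3*0.90103618) = 4.9129
Cpl = (96.12 - 90.0)/(3*0.90103618) = 2.2641
Cpk = min(Cpu, Cpl) = 2.2641

2.2641


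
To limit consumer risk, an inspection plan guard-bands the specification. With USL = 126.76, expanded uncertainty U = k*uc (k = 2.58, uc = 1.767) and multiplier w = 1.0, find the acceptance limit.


U = k * uc = 2.58 * 1.767 = 4.55886
guard band g = w * U = 1.0 * 4.55886 = 4.55886
AL = USL - g = 126.76 - 4.55886
AL = 122.2011

122.2011


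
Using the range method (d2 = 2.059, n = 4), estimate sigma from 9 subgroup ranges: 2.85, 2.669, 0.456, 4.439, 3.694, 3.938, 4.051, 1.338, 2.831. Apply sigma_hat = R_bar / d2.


R_bar = (2.85 + 2.669 + 0.456 + 4.439 + 3.694 + 3.938 + 4.051 + 1.338 + 2.831) / 9
R_bar = 26.266 / 9 = 2.9184444
sigma_hat = R_bar / d2 = 2.9184444 / 2.059 = 1.4174

1.4174


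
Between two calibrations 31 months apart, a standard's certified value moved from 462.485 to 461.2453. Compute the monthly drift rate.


rate = (v2 - v1) / months
= (461.2453 - 462.485) / 31
= -1.2397 / 31
= -0.0400

-0.0400


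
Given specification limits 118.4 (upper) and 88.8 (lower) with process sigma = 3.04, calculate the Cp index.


Cp = (USL - LSL) / (6 * sigma)
= (118.4 - 88.8) / (6 * 3.04)
= 29.6000 / 18.2400
= 1.6228

1.6228


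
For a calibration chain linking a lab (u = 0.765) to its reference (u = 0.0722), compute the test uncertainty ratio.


TUR = u_lab / u_ref
= 0.765 / 0.0722
= 10.5956

10.5956


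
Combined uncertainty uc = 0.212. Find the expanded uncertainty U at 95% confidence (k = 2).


U = k * uc
U = 2 * 0.212
U = 0.4240

0.4240


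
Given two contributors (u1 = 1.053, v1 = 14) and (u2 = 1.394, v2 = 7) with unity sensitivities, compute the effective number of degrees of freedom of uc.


uc = sqrt(u1^2 + u2^2) = sqrt(1.053^2 + 1.394^2) = 1.7470103
v_eff = uc^4 / (u1^4/v1 + u2^4/v2)
= 1.7470103^4 / (1.053^4/14 + 1.394^4/7)
= 9.3149786 / 0.62727069
v_eff = 14.8500

14.8500


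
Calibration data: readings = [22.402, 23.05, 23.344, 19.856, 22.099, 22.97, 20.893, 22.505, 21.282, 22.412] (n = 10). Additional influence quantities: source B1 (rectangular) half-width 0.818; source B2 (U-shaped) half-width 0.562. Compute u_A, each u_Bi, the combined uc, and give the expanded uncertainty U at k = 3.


mean = (22.402 + 23.05 + 23.344 + 19.856 + 22.099 + 22.97 + 20.893 + 22.505 + 21.282 + 22.412) / 10 = 22.0813
s = sqrt(sum((x - mean)^2)/(n-1)) = 1.0912542
u_A = s / sqrt(n) = 1.0912542 / sqrt(10) = 0.34508488
u_B1 = 0.818 / sqrt(3) = 0.47227252
u_B2 = 0.562 / sqrt(2) = 0.39739401
uc = sqrt(0.34508488^2 + 0.47227252^2 + 0.39739401^2) = 0.70713995
U = k * uc = 3 * 0.70713995
U = 2.1214

2.1214


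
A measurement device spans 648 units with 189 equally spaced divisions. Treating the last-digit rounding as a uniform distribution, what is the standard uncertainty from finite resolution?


resolution = range / divisions
resolution = 648 / 189 = 3.4285714
u_res = resolution / (2*sqrt(3))
u_res = 3.4285714 / 3.4641016
u_res = 0.9897

0.9897


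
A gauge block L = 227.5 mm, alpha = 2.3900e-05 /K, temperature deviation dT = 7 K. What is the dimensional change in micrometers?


dL = L * alpha * dT
= 227.5 * 2.3900e-05 * 7
= 0.0380608 mm
dL_um = 0.0380608 * 1000 = 38.0608 um

38.0608


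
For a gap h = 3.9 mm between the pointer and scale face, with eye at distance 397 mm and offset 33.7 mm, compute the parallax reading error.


error = h * offset / d
= 3.9 * 33.7 / 397
= 0.3311

0.3311


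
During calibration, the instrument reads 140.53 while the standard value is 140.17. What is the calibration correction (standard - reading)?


Correction = standard - reading
= 140.17 - 140.53
= -0.3600

-0.3600


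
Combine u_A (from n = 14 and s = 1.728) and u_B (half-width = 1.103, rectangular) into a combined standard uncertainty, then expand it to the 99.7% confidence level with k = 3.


u_A = s / sqrt(n) = 1.728 / sqrt(14) = 0.46182743
u_B = half_width / sqrt(3) = 1.103 / sqrt(3) = 0.63681735
uc = sqrt(u_A^2 + u_B^2) = sqrt(0.46182743^2 + 0.63681735^2) = 0.78665171
U = k * uc = 3 * 0.78665171
U = 2.3600

2.3600


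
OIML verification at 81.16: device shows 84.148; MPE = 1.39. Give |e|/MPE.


e = indication - reference = 84.148 - 81.16 = 2.9880
|e| = 2.9880
ratio = |e| / MPE = 2.9880 / 1.39
ratio = 2.1496

2.1496


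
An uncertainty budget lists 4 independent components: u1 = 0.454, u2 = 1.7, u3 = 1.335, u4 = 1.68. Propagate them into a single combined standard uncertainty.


uc = sqrt(0.454^2 + 1.7^2 + 1.335^2 + 1.68^2)
uc = sqrt(7.700741)
uc = 2.7750

2.7750


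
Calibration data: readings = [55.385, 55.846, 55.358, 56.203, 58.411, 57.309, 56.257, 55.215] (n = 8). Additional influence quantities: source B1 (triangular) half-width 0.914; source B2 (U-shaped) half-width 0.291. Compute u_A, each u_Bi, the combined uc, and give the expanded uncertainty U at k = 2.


mean = (55.385 + 55.846 + 55.358 + 56.203 + 58.411 + 57.309 + 56.257 + 55.215) / 8 = 56.248
s = sqrt(sum((x - mean)^2)/(n-1)) = 1.1066008
u_A = s / sqrt(n) = 1.1066008 / sqrt(8) = 0.39124246
u_B1 = 0.914 / sqrt(6) = 0.37313894
u_B2 = 0.291 / sqrt(2) = 0.20576807
uc = sqrt(0.39124246^2 + 0.37313894^2 + 0.20576807^2) = 0.57848408
U = k * uc = 2 * 0.57848408
U = 1.1570

1.1570


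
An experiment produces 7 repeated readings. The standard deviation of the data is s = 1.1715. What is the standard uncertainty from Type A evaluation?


u_A = s / sqrt(n)
u_A = 1.1715 / sqrt(7)
u_A = 1.1715 / 2.6457513
u_A = 0.4428

0.4428


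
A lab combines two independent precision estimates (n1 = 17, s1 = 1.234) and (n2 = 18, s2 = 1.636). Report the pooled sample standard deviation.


s_p = sqrt(((n1-1)*s1^2 + (n2-1)*s2^2) / (n1+n2-2))
numerator = (17-1)*1.234^2 + (18-1)*1.636^2 = 24.364096 + 45.500432 = 69.864528
denominator = 17 + 18 - 2 = 33
s_p^2 = 69.864528 / 33 = 2.1171069
s_p = sqrt(2.1171069) = 1.4550

1.4550


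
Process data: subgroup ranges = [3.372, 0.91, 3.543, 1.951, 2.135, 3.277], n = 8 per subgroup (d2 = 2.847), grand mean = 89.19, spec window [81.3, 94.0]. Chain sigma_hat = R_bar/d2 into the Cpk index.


R_bar = (3.372 + 0.91 + 3.543 + 1.951 + 2.135 + 3.277) / 6 = 2.5313333
sigma = R_bar / d2 = 2.5313333 / 2.847 = 0.88912304
Cp = (USL - LSL)/(6*sigma) = (94.0 - 81.3)/(6*0.88912304) = 2.3806
Cpu = (94.0 - 89.19)/(3*0.88912304) = 1.8033
Cpl = (89.19 - 81.3)/(3*0.88912304) = 2.9580
Cpk = min(Cpu, Cpl) = 1.8033

1.8033


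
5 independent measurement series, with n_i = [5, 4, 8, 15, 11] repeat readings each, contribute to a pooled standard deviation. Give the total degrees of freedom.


nu = sum_i (n_i - 1)
nu = ((5 - 1) + (4 - 1) + (8 - 1) + (15 - 1) + (11 - 1))
nu = 4 + 3 + 7 + 14 + 10
nu = 38

38


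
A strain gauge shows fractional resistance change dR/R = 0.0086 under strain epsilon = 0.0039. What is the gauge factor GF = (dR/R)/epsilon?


GF = (dR/R) / epsilon
= 0.0086 / 0.0039
= 2.2051

2.2051


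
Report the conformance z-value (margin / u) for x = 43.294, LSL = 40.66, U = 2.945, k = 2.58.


u = U / k = 2.945 / 2.58 = 1.1414729
margin = |LSL - x| = |40.66 - 43.294| = 2.634
z = margin / u = 2.634 / 1.1414729
z = 2.3075

2.3075


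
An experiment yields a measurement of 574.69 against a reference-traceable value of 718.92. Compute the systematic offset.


Systematic error = measured - true
= 574.69 - 718.92
= -144.2300

-144.2300


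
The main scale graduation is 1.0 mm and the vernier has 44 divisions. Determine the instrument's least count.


LC = MSD / n_div
= 1.0 / 44
= 0.0227

0.0227


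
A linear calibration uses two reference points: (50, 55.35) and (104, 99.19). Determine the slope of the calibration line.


slope = (y2 - y1) / (x2 - x1)
= (99.19 - 55.35) / (104 - 50)
= 43.8400 / 54
= 0.8119

0.8119


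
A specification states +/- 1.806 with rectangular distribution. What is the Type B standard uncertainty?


u_B = half_width / sqrt(3)
u_B = 1.806 / 1.7320508
u_B = 1.0427

1.0427


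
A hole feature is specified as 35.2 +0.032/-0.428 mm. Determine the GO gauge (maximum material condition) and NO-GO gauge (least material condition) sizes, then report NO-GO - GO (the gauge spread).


GO = nominal - lower_tol (smallest hole = maximum material condition)
GO = 35.2 - 0.428 = 34.772
NO-GO = nominal + upper_tol (largest hole = least material condition)
NO-GO = 35.2 + 0.032 = 35.232
spread = NO-GO - GO = 35.232 - 34.772 = 0.4600

0.4600


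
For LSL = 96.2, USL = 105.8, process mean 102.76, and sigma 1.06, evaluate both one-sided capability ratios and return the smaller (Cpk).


Cpu = (USL - mean) / (3*sigma) = (105.8 - 102.76) / (3*1.06) = 0.9560
Cpl = (mean - LSL) / (3*sigma) = (102.76 - 96.2) / (3*1.06) = 2.0629
Cpk = min(Cpu, Cpl) = 0.9560

0.9560


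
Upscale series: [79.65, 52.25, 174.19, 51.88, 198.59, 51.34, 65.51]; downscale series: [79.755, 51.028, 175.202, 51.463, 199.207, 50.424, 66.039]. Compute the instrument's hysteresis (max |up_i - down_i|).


|79.65 - 79.755| = 0.1050
|52.25 - 51.028| = 1.2220
|174.19 - 175.202| = 1.0120
|51.88 - 51.463| = 0.4170
|198.59 - 199.207| = 0.6170
|51.34 - 50.424| = 0.9160
|65.51 - 66.039| = 0.5290
hysteresis = max(diffs) = 1.2220

1.2220


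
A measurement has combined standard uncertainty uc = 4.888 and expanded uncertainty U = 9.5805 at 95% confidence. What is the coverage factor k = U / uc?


k = U / uc
k = 9.5805 / 4.888
k = 1.96

1.96


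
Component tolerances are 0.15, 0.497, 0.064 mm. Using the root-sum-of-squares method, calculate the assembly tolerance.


RSS = sqrt(0.15^2 + 0.497^2 + 0.064^2)
= sqrt(0.273605)
= 0.5231

0.5231


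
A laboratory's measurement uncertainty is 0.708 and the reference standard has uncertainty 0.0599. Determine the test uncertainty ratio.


TUR = u_lab / u_ref
= 0.708 / 0.0599
= 11.8197

11.8197


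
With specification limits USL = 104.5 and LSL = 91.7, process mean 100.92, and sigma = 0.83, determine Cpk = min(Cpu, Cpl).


Cpu = (USL - mean) / (3*sigma) = (104.5 - 100.92) / (3*0.83) = 1.4378
Cpl = (mean - LSL) / (3*sigma) = (100.92 - 91.7) / (3*0.83) = 3.7028
Cpk = min(Cpu, Cpl) = 1.4378

1.4378


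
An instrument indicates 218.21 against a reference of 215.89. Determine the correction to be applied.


Correction = standard - reading
= 215.89 - 218.21
= -2.3200

-2.3200


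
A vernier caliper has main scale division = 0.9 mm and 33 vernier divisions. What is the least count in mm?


LC = MSD / n_div
= 0.9 / 33
= 0.0273

0.0273


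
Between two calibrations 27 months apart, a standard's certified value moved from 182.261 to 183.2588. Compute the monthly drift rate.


rate = (v2 - v1) / months
= (183.2588 - 182.261) / 27
= 0.9978 / 27
= 0.0370

0.0370


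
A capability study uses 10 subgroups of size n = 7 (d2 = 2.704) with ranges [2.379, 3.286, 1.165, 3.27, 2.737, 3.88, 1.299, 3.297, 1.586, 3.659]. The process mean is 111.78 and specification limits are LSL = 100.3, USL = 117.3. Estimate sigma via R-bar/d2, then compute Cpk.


R_bar = (2.379 + 3.286 + 1.165 + 3.27 + 2.737 + 3.88 + 1.299 + 3.297 + 1.586 + 3.659) / 10 = 2.6558
sigma = R_bar / d2 = 2.6558 / 2.704 = 0.98217456
Cp = (USL - LSL)/(6*sigma) = (117.3 - 100.3)/(6*0.98217456) = 2.8848
Cpu = (117.3 - 111.78)/(3*0.98217456) = 1.8734
Cpl = (111.78 - 100.3)/(3*0.98217456) = 3.8961
Cpk = min(Cpu, Cpl) = 1.8734

1.8734


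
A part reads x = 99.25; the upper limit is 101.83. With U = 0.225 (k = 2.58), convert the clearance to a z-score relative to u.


u = U / k = 0.225 / 2.58 = 0.087209302
margin = |USL - x| = |101.83 - 99.25| = 2.58
z = margin / u = 2.58 / 0.087209302
z = 29.5840

29.5840


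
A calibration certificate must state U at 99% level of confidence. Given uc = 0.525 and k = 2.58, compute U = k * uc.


U = k * uc
U = 2.58 * 0.525
U = 1.3545

1.3545


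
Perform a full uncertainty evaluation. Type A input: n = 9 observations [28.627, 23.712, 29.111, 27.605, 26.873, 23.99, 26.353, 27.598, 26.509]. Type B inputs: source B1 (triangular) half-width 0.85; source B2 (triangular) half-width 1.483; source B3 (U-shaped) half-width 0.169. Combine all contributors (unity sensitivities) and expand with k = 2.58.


mean = (28.627 + 23.712 + 29.111 + 27.605 + 26.873 + 23.99 + 26.353 + 27.598 + 26.509) / 9 = 26.70866667
s = sqrt(sum((x - mean)^2)/(n-1)) = 1.8577562
u_A = s / sqrt(n) = 1.8577562 / sqrt(9) = 0.61925207
u_B1 = 0.85 / sqrt(6) = 0.34701105
u_B2 = 1.483 / sqrt(6) = 0.60543221
u_B3 = 0.169 / sqrt(2) = 0.11950105
uc = sqrt(0.61925207^2 + 0.34701105^2 + 0.60543221^2 + 0.11950105^2) = 0.94059474
U = k * uc = 2.58 * 0.94059474
U = 2.4267

2.4267
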